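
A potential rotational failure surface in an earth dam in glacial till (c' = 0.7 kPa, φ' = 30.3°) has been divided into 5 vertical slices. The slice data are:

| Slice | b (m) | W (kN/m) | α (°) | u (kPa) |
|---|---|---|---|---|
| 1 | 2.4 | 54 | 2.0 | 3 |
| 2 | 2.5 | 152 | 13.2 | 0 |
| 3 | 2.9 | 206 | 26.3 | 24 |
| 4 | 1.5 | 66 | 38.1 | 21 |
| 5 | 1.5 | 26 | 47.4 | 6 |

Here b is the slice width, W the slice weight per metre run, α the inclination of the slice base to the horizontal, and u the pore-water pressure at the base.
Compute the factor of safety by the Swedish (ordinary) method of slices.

Ordinary method of slices: FS = Σ[c'·Δl_i + (W_i cosα_i − u_i·Δl_i)·tanφ'] / Σ W_i sinα_i, with Δl_i = b_i / cosα_i.
Slice 1: Δl = 2.4/cos2.0° = 2.401 m; N'_1 = 54·cos2.0° − 3·2.401 = 46.8; c'Δl = 1.68; W sinα = 1.9
Slice 2: Δl = 2.5/cos13.2° = 2.568 m; N'_2 = 152·cos13.2° − 0·2.568 = 148.0; c'Δl = 1.80; W sinα = 34.7
Slice 3: Δl = 2.9/cos26.3° = 3.235 m; N'_3 = 206·cos26.3° − 24·3.235 = 107.0; c'Δl = 2.26; W sinα = 91.3
Slice 4: Δl = 1.5/cos38.1° = 1.906 m; N'_4 = 66·cos38.1° − 21·1.906 = 11.9; c'Δl = 1.33; W sinα = 40.7
Slice 5: Δl = 1.5/cos47.4° = 2.216 m; N'_5 = 26·cos47.4° − 6·2.216 = 4.3; c'Δl = 1.55; W sinα = 19.1
Σc'Δl = 8.6 kN/m; ΣN' = 318.0 kN/m; ΣW sinα = 187.7 kN/m
Resisting = 8.6 + 318.0·tan30.3° = 8.6 + 185.8 = 194.5 kN/m
FS = 194.5 / 187.7 = 1.036

FS = 1.04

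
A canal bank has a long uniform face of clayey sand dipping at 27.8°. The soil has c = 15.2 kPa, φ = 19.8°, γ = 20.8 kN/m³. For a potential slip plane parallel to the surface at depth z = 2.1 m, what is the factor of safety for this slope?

FS = 1.53

For an infinite slope with a slip plane parallel to the surface (no pore pressure): FS = [c + γz cos²β tanφ] / [γz sinβ cosβ].
γz = 20.8·2.1 = 43.68 kN/m²
Numerator = 15.2 + 43.68·cos²27.8°·tan19.8° = 15.2 + 43.68·0.7825·0.3600 = 27.505 kPa
Denominator = 43.68·sin27.8°·cos27.8° = 43.68·0.4664·0.8846 = 18.020 kPa
FS = 27.505 / 18.020 = 1.526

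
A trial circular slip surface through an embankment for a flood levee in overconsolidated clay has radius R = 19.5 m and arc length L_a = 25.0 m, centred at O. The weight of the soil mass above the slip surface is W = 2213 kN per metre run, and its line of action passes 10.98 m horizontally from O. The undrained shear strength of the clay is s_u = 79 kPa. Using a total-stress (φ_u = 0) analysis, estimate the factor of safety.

FS = 1.58

Taking moments about the centre O, the resisting moment is provided by the undrained shear strength acting along the arc:
M_R = s_u·L_a·R = 79·25.00·19.5 = 38512.5 kN·m/m
M_D = W·d = 2213·10.98 = 24298.7 kN·m/m
FS = M_R / M_D = 38512.5 / 24298.7 = 1.585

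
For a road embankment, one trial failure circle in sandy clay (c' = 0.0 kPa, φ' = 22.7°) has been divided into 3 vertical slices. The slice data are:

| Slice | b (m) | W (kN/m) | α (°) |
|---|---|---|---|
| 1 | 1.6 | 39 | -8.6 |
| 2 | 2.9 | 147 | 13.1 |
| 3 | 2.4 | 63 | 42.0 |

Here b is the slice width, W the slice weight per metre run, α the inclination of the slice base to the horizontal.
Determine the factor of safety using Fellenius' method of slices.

Ordinary method of slices: FS = Σ[c'·Δl_i + (W_i cosα_i)·tanφ'] / Σ W_i sinα_i, with Δl_i = b_i / cosα_i.
Slice 1: Δl = 1.6/cos(-8.6°) = 1.618 m; N'_1 = 39·cos(-8.6°) = 38.6; c'Δl = 0.00; W sinα = -5.8
Slice 2: Δl = 2.9/cos13.1° = 2.977 m; N'_2 = 147·cos13.1° = 143.2; c'Δl = 0.00; W sinα = 33.3
Slice 3: Δl = 2.4/cos42.0° = 3.230 m; N'_3 = 63·cos42.0° = 46.8; c'Δl = 0.00; W sinα = 42.2
Σc'Δl = 0.0 kN/m; ΣN' = 228.6 kN/m; ΣW sinα = 69.6 kN/m
Resisting = 0.0 + 228.6·tan22.7° = 0.0 + 95.6 = 95.6 kN/m
FS = 95.6 / 69.6 = 1.373

FS = 1.37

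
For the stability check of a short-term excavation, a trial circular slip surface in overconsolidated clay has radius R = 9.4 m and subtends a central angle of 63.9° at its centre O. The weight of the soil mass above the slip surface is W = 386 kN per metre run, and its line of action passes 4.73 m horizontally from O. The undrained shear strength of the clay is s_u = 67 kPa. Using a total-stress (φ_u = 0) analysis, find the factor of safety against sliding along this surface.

FS = 3.62

Taking moments about the centre O, the resisting moment is provided by the undrained shear strength acting along the arc:
Arc length L_a = R·θ = 9.4·(63.9°·π/180) = 9.4·1.1153 = 10.48 m
M_R = s_u·L_a·R = 67·10.48·9.4 = 6602.5 kN·m/m
M_D = W·d = 386·4.73 = 1825.8 kN·m/m
FS = M_R / M_D = 6602.5 / 1825.8 = 3.616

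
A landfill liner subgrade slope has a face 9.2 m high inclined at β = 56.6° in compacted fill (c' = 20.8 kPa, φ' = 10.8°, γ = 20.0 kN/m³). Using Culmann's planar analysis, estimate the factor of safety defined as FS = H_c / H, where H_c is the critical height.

H_c = (4c'/γ) · sinβ cosφ' / [1 − cos(β − φ')]
    = (4·20.8/20.0) · sin56.6°·cos10.8° / [1 − cos45.8°]
    = 4.160 · 0.8201 / 0.3028 = 11.27 m
FS = H_c / H = 11.27 / 9.2 = 1.224

FS = 1.22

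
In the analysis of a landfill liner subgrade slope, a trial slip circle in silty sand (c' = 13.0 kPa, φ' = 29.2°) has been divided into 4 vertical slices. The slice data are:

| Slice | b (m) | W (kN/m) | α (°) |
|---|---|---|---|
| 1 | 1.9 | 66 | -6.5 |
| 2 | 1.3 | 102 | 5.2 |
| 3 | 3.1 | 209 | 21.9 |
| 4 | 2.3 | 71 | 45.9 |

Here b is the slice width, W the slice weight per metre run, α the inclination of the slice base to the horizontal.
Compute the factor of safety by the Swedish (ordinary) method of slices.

FS = 2.74

Ordinary method of slices: FS = Σ[c'·Δl_i + (W_i cosα_i)·tanφ'] / Σ W_i sinα_i, with Δl_i = b_i / cosα_i.
Slice 1: Δl = 1.9/cos(-6.5°) = 1.912 m; N'_1 = 66·cos(-6.5°) = 65.6; c'Δl = 24.86; W sinα = -7.5
Slice 2: Δl = 1.3/cos5.2° = 1.305 m; N'_2 = 102·cos5.2° = 101.6; c'Δl = 16.97; W sinα = 9.2
Slice 3: Δl = 3.1/cos21.9° = 3.341 m; N'_3 = 209·cos21.9° = 193.9; c'Δl = 43.43; W sinα = 78.0
Slice 4: Δl = 2.3/cos45.9° = 3.305 m; N'_4 = 71·cos45.9° = 49.4; c'Δl = 42.97; W sinα = 51.0
Σc'Δl = 128.2 kN/m; ΣN' = 410.5 kN/m; ΣW sinα = 130.7 kN/m
Resisting = 128.2 + 410.5·tan29.2° = 128.2 + 229.4 = 357.6 kN/m
FS = 357.6 / 130.7 = 2.736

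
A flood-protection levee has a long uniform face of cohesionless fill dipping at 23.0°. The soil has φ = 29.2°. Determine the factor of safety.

FS = 1.32

For a dry cohesionless infinite slope the factor of safety is FS = tanφ / tanβ.
FS = tan29.2° / tan23.0° = 0.5589 / 0.4245 = 1.317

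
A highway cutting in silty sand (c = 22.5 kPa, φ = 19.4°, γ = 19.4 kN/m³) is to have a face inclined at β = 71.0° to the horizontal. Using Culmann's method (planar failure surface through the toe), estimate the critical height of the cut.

Culmann's analysis gives the critical failure plane at α_cr = (β + φ)/2 = (71.0 + 19.4)/2 = 45.2°, and the critical height
H_c = (4c/γ) · sinβ cosφ / [1 − cos(β − φ)]
    = (4·22.5/19.4) · sin71.0°·cos19.4° / [1 − cos(51.6°)]
    = 4.639 · 0.9455·0.9432 / [1 − 0.6211]
    = 4.639 · 0.8918 / 0.3789
    = 10.92 m

H_c = 10.92 m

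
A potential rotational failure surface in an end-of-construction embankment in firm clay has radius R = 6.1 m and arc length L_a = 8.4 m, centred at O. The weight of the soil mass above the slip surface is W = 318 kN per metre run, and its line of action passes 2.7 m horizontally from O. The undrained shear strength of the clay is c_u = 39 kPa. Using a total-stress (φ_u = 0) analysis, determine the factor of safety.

FS = 2.33

Taking moments about the centre O, the resisting moment is provided by the undrained shear strength acting along the arc:
M_R = c_u·L_a·R = 39·8.40·6.1 = 1998.4 kN·m/m
M_D = W·d = 318·2.7 = 858.6 kN·m/m
FS = M_R / M_D = 1998.4 / 858.6 = 2.327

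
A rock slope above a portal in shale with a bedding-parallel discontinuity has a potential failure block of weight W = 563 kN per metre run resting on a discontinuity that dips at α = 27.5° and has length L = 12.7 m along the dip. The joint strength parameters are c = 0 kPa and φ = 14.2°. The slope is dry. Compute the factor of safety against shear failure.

FS = 0.49

Resolving the block weight along and normal to the plane and applying the Mohr–Coulomb strength on the joint:
N' = W cosα = 563·cos27.5° = 499.4 kN/m
Driving force T = W sinα = 563·sin27.5° = 260.0 kN/m
Resisting force R = c·L + N'·tanφ = 0·12.7 + 499.4·tan14.2° = 0.0 + 126.4 = 126.4 kN/m
FS = R / T = 126.4 / 260.0 = 0.486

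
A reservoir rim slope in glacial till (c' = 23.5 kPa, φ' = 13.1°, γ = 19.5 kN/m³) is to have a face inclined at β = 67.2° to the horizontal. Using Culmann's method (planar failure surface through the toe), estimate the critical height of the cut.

H_c = 10.46 m

Culmann's analysis gives the critical failure plane at α_cr = (β + φ')/2 = (67.2 + 13.1)/2 = 40.1°, and the critical height
H_c = (4c'/γ) · sinβ cosφ' / [1 − cos(β − φ')]
    = (4·23.5/19.5) · sin67.2°·cos13.1° / [1 − cos(54.1°)]
    = 4.821 · 0.9219·0.9740 / [1 − 0.5864]
    = 4.821 · 0.8979 / 0.4136
    = 10.46 m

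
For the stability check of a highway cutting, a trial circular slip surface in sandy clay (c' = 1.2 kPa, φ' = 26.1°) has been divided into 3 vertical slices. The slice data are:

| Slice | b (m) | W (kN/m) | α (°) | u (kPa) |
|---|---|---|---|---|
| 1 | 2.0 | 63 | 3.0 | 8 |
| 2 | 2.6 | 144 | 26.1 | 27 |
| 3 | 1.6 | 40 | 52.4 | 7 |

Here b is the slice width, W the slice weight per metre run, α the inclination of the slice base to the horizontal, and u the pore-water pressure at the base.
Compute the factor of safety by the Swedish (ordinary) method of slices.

FS = 0.61

Ordinary method of slices: FS = Σ[c'·Δl_i + (W_i cosα_i − u_i·Δl_i)·tanφ'] / Σ W_i sinα_i, with Δl_i = b_i / cosα_i.
Slice 1: Δl = 2.0/cos3.0° = 2.003 m; N'_1 = 63·cos3.0° − 8·2.003 = 46.9; c'Δl = 2.40; W sinα = 3.3
Slice 2: Δl = 2.6/cos26.1° = 2.895 m; N'_2 = 144·cos26.1° − 27·2.895 = 51.1; c'Δl = 3.47; W sinα = 63.4
Slice 3: Δl = 1.6/cos52.4° = 2.622 m; N'_3 = 40·cos52.4° − 7·2.622 = 6.0; c'Δl = 3.15; W sinα = 31.7
Σc'Δl = 9.0 kN/m; ΣN' = 104.1 kN/m; ΣW sinα = 98.3 kN/m
Resisting = 9.0 + 104.1·tan26.1° = 9.0 + 51.0 = 60.0 kN/m
FS = 60.0 / 98.3 = 0.610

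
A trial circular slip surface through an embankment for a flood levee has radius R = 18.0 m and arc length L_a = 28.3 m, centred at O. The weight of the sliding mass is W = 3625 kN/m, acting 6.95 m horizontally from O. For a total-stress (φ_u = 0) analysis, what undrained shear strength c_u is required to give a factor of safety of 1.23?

FS = c_u·L_a·R / (W·d), so c_u = FS·W·d / (L_a·R).
c_u = 1.23·3625·6.95 / (28.30·18.0) = 30988.3 / 509.40 = 60.83 kPa

c_u = 60.8 kPa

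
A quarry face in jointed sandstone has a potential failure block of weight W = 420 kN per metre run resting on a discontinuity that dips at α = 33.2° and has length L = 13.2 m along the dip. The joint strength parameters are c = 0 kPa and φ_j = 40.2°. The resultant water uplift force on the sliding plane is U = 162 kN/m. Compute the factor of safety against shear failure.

Resolving the block weight along and normal to the plane and applying the Mohr–Coulomb strength on the joint:
N' = W cosα − U = 420·cos33.2° − 162 = 189.4 kN/m
Driving force T = W sinα = 420·sin33.2° = 230.0 kN/m
Resisting force R = c·L + N'·tanφ_j = 0·13.2 + 189.4·tan40.2° = 0.0 + 160.1 = 160.1 kN/m
FS = R / T = 160.1 / 230.0 = 0.696

FS = 0.70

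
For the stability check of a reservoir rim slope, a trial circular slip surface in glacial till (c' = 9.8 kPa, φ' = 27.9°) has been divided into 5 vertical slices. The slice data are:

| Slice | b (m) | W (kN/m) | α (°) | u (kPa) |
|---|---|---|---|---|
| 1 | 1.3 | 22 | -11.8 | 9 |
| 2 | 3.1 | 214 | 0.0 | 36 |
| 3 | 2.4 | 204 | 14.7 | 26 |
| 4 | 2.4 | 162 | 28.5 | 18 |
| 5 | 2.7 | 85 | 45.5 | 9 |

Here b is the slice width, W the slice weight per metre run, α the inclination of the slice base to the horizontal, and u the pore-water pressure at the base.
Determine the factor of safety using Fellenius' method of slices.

FS = 1.75

Ordinary method of slices: FS = Σ[c'·Δl_i + (W_i cosα_i − u_i·Δl_i)·tanφ'] / Σ W_i sinα_i, with Δl_i = b_i / cosα_i.
Slice 1: Δl = 1.3/cos(-11.8°) = 1.328 m; N'_1 = 22·cos(-11.8°) − 9·1.328 = 9.6; c'Δl = 13.02; W sinα = -4.5
Slice 2: Δl = 3.1/cos0.0° = 3.100 m; N'_2 = 214·cos0.0° − 36·3.100 = 102.4; c'Δl = 30.38; W sinα = 0.0
Slice 3: Δl = 2.4/cos14.7° = 2.481 m; N'_3 = 204·cos14.7° − 26·2.481 = 132.8; c'Δl = 24.32; W sinα = 51.8
Slice 4: Δl = 2.4/cos28.5° = 2.731 m; N'_4 = 162·cos28.5° − 18·2.731 = 93.2; c'Δl = 26.76; W sinα = 77.3
Slice 5: Δl = 2.7/cos45.5° = 3.852 m; N'_5 = 85·cos45.5° − 9·3.852 = 24.9; c'Δl = 37.75; W sinα = 60.6
Σc'Δl = 132.2 kN/m; ΣN' = 362.9 kN/m; ΣW sinα = 185.2 kN/m
Resisting = 132.2 + 362.9·tan27.9° = 132.2 + 192.2 = 324.4 kN/m
FS = 324.4 / 185.2 = 1.752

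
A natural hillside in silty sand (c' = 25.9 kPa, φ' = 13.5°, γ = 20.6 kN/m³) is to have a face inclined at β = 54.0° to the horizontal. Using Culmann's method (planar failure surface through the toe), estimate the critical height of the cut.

Culmann's analysis gives the critical failure plane at α_cr = (β + φ')/2 = (54.0 + 13.5)/2 = 33.8°, and the critical height
H_c = (4c'/γ) · sinβ cosφ' / [1 − cos(β − φ')]
    = (4·25.9/20.6) · sin54.0°·cos13.5° / [1 − cos(40.5°)]
    = 5.029 · 0.8090·0.9724 / [1 − 0.7604]
    = 5.029 · 0.7867 / 0.2396
    = 16.51 m

H_c = 16.51 m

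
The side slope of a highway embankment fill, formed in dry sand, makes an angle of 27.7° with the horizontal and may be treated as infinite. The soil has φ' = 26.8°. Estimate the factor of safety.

For a dry cohesionless infinite slope the factor of safety is FS = tanφ' / tanβ.
FS = tan26.8° / tan27.7° = 0.5051 / 0.5250 = 0.962

FS = 0.96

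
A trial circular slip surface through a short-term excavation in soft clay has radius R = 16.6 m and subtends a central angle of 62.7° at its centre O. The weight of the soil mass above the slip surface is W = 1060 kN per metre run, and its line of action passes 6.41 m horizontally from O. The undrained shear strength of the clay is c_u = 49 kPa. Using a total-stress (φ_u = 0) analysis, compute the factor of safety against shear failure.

Taking moments about the centre O, the resisting moment is provided by the undrained shear strength acting along the arc:
Arc length L_a = R·θ = 16.6·(62.7°·π/180) = 16.6·1.0943 = 18.17 m
M_R = c_u·L_a·R = 49·18.17·16.6 = 14776.0 kN·m/m
M_D = W·d = 1060·6.41 = 6794.6 kN·m/m
FS = M_R / M_D = 14776.0 / 6794.6 = 2.175

FS = 2.17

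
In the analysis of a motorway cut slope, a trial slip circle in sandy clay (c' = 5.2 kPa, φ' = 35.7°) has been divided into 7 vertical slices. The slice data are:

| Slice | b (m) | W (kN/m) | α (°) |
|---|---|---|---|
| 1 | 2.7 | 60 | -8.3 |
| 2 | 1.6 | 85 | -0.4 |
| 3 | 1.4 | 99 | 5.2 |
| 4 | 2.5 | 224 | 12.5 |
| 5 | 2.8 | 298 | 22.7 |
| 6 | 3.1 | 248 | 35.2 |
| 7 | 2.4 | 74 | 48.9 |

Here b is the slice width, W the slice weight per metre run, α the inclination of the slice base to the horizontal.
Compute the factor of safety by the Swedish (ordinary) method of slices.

FS = 2.23

Ordinary method of slices: FS = Σ[c'·Δl_i + (W_i cosα_i)·tanφ'] / Σ W_i sinα_i, with Δl_i = b_i / cosα_i.
Slice 1: Δl = 2.7/cos(-8.3°) = 2.729 m; N'_1 = 60·cos(-8.3°) = 59.4; c'Δl = 14.19; W sinα = -8.7
Slice 2: Δl = 1.6/cos(-0.4°) = 1.600 m; N'_2 = 85·cos(-0.4°) = 85.0; c'Δl = 8.32; W sinα = -0.6
Slice 3: Δl = 1.4/cos5.2° = 1.406 m; N'_3 = 99·cos5.2° = 98.6; c'Δl = 7.31; W sinα = 9.0
Slice 4: Δl = 2.5/cos12.5° = 2.561 m; N'_4 = 224·cos12.5° = 218.7; c'Δl = 13.32; W sinα = 48.5
Slice 5: Δl = 2.8/cos22.7° = 3.035 m; N'_5 = 298·cos22.7° = 274.9; c'Δl = 15.78; W sinα = 115.0
Slice 6: Δl = 3.1/cos35.2° = 3.794 m; N'_6 = 248·cos35.2° = 202.7; c'Δl = 19.73; W sinα = 143.0
Slice 7: Δl = 2.4/cos48.9° = 3.651 m; N'_7 = 74·cos48.9° = 48.6; c'Δl = 18.98; W sinα = 55.8
Σc'Δl = 97.6 kN/m; ΣN' = 987.9 kN/m; ΣW sinα = 361.9 kN/m
Resisting = 97.6 + 987.9·tan35.7° = 97.6 + 709.9 = 807.5 kN/m
FS = 807.5 / 361.9 = 2.231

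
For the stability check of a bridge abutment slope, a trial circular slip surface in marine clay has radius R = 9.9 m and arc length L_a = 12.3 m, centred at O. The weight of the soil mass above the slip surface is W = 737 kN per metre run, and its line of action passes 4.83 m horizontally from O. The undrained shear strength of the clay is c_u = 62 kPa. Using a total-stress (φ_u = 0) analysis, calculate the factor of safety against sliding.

Taking moments about the centre O, the resisting moment is provided by the undrained shear strength acting along the arc:
M_R = c_u·L_a·R = 62·12.30·9.9 = 7549.7 kN·m/m
M_D = W·d = 737·4.83 = 3559.7 kN·m/m
FS = M_R / M_D = 7549.7 / 3559.7 = 2.121

FS = 2.12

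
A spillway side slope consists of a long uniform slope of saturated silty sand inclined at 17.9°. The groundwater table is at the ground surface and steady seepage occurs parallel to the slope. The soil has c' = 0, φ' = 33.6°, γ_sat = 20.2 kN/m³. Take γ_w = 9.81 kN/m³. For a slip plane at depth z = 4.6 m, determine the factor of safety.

With seepage parallel to the slope and the water table at the surface, the effective normal stress on the slip plane uses the buoyant unit weight γ' = γ_sat − γ_w while the driving shear stress uses γ_sat:
FS = [c' + γ' z cos²β tanφ'] / [γ_sat z sinβ cosβ]
(For c' = 0 this reduces to FS = (γ'/γ_sat)·tanφ'/tanβ.)
γ' = 20.2 − 9.81 = 10.39 kN/m³
Numerator = 0.0 + 10.39·4.6·cos²17.9°·tan33.6° = 0.0 + 10.39·4.6·0.9055·0.6644 = 28.754 kPa
Denominator = 20.2·4.6·sin17.9°·cos17.9° = 20.2·4.6·0.3074·0.9516 = 27.177 kPa
FS = 28.754 / 27.177 = 1.058

FS = 1.06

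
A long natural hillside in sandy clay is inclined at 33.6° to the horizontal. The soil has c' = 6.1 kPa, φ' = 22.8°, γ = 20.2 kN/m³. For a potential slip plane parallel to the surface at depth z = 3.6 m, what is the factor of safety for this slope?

For an infinite slope with a slip plane parallel to the surface (no pore pressure): FS = [c' + γz cos²β tanφ'] / [γz sinβ cosβ].
γz = 20.2·3.6 = 72.72 kN/m²
Numerator = 6.1 + 72.72·cos²33.6°·tan22.8° = 6.1 + 72.72·0.6938·0.4204 = 27.307 kPa
Denominator = 72.72·sin33.6°·cos33.6° = 72.72·0.5534·0.8329 = 33.519 kPa
FS = 27.307 / 33.519 = 0.815

FS = 0.81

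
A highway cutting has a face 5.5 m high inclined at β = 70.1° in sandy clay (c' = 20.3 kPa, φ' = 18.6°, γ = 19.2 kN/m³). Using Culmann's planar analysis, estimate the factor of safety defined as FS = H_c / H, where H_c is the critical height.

H_c = (4c'/γ) · sinβ cosφ' / [1 − cos(β − φ')]
    = (4·20.3/19.2) · sin70.1°·cos18.6° / [1 − cos51.5°]
    = 4.229 · 0.8912 / 0.3775 = 9.98 m
FS = H_c / H = 9.98 / 5.5 = 1.815

FS = 1.82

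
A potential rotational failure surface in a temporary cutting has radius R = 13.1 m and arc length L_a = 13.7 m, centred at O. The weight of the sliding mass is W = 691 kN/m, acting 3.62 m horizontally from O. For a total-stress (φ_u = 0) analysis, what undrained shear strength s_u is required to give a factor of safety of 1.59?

s_u = 22.2 kPa

FS = s_u·L_a·R / (W·d), so s_u = FS·W·d / (L_a·R).
s_u = 1.59·691·3.62 / (13.70·13.1) = 3977.3 / 179.47 = 22.16 kPa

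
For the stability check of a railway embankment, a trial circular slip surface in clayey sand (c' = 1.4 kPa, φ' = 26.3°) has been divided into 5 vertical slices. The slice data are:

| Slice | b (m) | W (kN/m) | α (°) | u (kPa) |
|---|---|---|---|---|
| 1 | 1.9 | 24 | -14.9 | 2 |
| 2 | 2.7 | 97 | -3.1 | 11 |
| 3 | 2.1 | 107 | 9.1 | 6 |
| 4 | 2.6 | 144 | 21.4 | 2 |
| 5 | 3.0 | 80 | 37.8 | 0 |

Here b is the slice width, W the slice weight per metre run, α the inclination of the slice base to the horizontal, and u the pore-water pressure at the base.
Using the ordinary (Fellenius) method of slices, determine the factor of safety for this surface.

Ordinary method of slices: FS = Σ[c'·Δl_i + (W_i cosα_i − u_i·Δl_i)·tanφ'] / Σ W_i sinα_i, with Δl_i = b_i / cosα_i.
Slice 1: Δl = 1.9/cos(-14.9°) = 1.966 m; N'_1 = 24·cos(-14.9°) − 2·1.966 = 19.3; c'Δl = 2.75; W sinα = -6.2
Slice 2: Δl = 2.7/cos(-3.1°) = 2.704 m; N'_2 = 97·cos(-3.1°) − 11·2.704 = 67.1; c'Δl = 3.79; W sinα = -5.2
Slice 3: Δl = 2.1/cos9.1° = 2.127 m; N'_3 = 107·cos9.1° − 6·2.127 = 92.9; c'Δl = 2.98; W sinα = 16.9
Slice 4: Δl = 2.6/cos21.4° = 2.793 m; N'_4 = 144·cos21.4° − 2·2.793 = 128.5; c'Δl = 3.91; W sinα = 52.5
Slice 5: Δl = 3.0/cos37.8° = 3.797 m; N'_5 = 80·cos37.8° − 0·3.797 = 63.2; c'Δl = 5.32; W sinα = 49.0
Σc'Δl = 18.7 kN/m; ΣN' = 371.0 kN/m; ΣW sinα = 107.1 kN/m
Resisting = 18.7 + 371.0·tan26.3° = 18.7 + 183.3 = 202.1 kN/m
FS = 202.1 / 107.1 = 1.887

FS = 1.89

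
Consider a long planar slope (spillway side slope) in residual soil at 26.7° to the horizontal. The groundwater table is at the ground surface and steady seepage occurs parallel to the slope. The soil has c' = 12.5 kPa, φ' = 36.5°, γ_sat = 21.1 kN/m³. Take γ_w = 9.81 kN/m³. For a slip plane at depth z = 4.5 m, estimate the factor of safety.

With seepage parallel to the slope and the water table at the surface, the effective normal stress on the slip plane uses the buoyant unit weight γ' = γ_sat − γ_w while the driving shear stress uses γ_sat:
FS = [c' + γ' z cos²β tanφ'] / [γ_sat z sinβ cosβ]
γ' = 21.1 − 9.81 = 11.29 kN/m³
Numerator = 12.5 + 11.29·4.5·cos²26.7°·tan36.5° = 12.5 + 11.29·4.5·0.7981·0.7400 = 42.504 kPa
Denominator = 21.1·4.5·sin26.7°·cos26.7° = 21.1·4.5·0.4493·0.8934 = 38.114 kPa
FS = 42.504 / 38.114 = 1.115

FS = 1.12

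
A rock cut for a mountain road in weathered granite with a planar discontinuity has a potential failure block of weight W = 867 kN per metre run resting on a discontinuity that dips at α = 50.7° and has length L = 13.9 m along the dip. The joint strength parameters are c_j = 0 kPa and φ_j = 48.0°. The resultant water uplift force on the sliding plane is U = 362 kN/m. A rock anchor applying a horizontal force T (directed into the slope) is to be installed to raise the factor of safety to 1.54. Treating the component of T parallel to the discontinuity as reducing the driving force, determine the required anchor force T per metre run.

Resolving forces along and normal to the sliding plane, with the horizontal anchor force T adding T·sinα to the effective normal force and T·cosα acting up the plane against the driving force:
FS = [c_jL + (W cosα − U + T sinα) tanφ_j] / [W sinα − T cosα]
Without the anchor: N' = 187.1 kN/m, driving T_d = 670.9 kN/m, resisting R = 0·13.9 + 187.1·tan48.0° = 207.8 kN/m, FS = 0.31.
Setting FS = 1.54 and solving for T:
1.54·(670.9 − T cos50.7°) = 207.8 + T sin50.7°·tan48.0°
T·(sin50.7°·tan48.0° + 1.54·cos50.7°) = 1.54·670.9 − 207.8
T·(0.7738·1.1106 + 1.54·0.6334) = 1033.2 − 207.8 = 825.4
T·1.8348 = 825.4
T = 449.8 kN/m

T = 450 kN/m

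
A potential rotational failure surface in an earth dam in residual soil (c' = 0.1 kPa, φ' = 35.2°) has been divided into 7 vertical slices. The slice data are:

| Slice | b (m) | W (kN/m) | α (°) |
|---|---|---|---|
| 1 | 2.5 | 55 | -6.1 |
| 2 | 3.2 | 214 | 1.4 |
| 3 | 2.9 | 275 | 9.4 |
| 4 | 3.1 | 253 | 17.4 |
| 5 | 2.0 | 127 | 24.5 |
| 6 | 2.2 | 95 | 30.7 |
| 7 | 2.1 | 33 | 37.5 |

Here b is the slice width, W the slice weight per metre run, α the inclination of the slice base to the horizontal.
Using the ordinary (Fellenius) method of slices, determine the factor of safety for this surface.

Ordinary method of slices: FS = Σ[c'·Δl_i + (W_i cosα_i)·tanφ'] / Σ W_i sinα_i, with Δl_i = b_i / cosα_i.
Slice 1: Δl = 2.5/cos(-6.1°) = 2.514 m; N'_1 = 55·cos(-6.1°) = 54.7; c'Δl = 0.25; W sinα = -5.8
Slice 2: Δl = 3.2/cos1.4° = 3.201 m; N'_2 = 214·cos1.4° = 213.9; c'Δl = 0.32; W sinα = 5.2
Slice 3: Δl = 2.9/cos9.4° = 2.939 m; N'_3 = 275·cos9.4° = 271.3; c'Δl = 0.29; W sinα = 44.9
Slice 4: Δl = 3.1/cos17.4° = 3.249 m; N'_4 = 253·cos17.4° = 241.4; c'Δl = 0.32; W sinα = 75.7
Slice 5: Δl = 2.0/cos24.5° = 2.198 m; N'_5 = 127·cos24.5° = 115.6; c'Δl = 0.22; W sinα = 52.7
Slice 6: Δl = 2.2/cos30.7° = 2.559 m; N'_6 = 95·cos30.7° = 81.7; c'Δl = 0.26; W sinα = 48.5
Slice 7: Δl = 2.1/cos37.5° = 2.647 m; N'_7 = 33·cos37.5° = 26.2; c'Δl = 0.26; W sinα = 20.1
Σc'Δl = 1.9 kN/m; ΣN' = 1004.8 kN/m; ΣW sinα = 241.2 kN/m
Resisting = 1.9 + 1004.8·tan35.2° = 1.9 + 708.8 = 710.7 kN/m
FS = 710.7 / 241.2 = 2.946

FS = 2.95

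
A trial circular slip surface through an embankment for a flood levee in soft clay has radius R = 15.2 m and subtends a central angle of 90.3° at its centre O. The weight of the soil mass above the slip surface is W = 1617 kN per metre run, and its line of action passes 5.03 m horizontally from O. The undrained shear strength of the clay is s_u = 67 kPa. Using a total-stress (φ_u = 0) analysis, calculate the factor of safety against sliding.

FS = 3.00

Taking moments about the centre O, the resisting moment is provided by the undrained shear strength acting along the arc:
Arc length L_a = R·θ = 15.2·(90.3°·π/180) = 15.2·1.5760 = 23.96 m
M_R = s_u·L_a·R = 67·23.96·15.2 = 24396.5 kN·m/m
M_D = W·d = 1617·5.03 = 8133.5 kN·m/m
FS = M_R / M_D = 24396.5 / 8133.5 = 3.000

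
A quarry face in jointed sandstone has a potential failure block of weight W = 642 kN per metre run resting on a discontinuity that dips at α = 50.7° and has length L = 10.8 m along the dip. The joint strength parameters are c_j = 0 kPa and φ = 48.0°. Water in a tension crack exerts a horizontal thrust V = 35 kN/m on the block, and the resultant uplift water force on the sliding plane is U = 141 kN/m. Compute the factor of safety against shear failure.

Resolving the block weight along and normal to the plane and applying the Mohr–Coulomb strength on the joint:
N' = W cosα − U − V sinα = 642·cos50.7° − 141 − 35·sin50.7° = 238.5 kN/m
Driving force T = W sinα + V cosα = 642·sin50.7° + 35·cos50.7° = 519.0 kN/m
Resisting force R = c_j·L + N'·tanφ = 0·10.8 + 238.5·tan48.0° = 0.0 + 264.9 = 264.9 kN/m
FS = R / T = 264.9 / 519.0 = 0.510

FS = 0.51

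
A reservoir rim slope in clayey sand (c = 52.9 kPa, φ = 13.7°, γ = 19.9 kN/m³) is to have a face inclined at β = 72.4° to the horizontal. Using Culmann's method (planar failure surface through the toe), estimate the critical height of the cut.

Culmann's analysis gives the critical failure plane at α_cr = (β + φ)/2 = (72.4 + 13.7)/2 = 43.1°, and the critical height
H_c = (4c/γ) · sinβ cosφ / [1 − cos(β − φ)]
    = (4·52.9/19.9) · sin72.4°·cos13.7° / [1 − cos(58.7°)]
    = 10.633 · 0.9532·0.9715 / [1 − 0.5195]
    = 10.633 · 0.9261 / 0.4805
    = 20.49 m

H_c = 20.49 m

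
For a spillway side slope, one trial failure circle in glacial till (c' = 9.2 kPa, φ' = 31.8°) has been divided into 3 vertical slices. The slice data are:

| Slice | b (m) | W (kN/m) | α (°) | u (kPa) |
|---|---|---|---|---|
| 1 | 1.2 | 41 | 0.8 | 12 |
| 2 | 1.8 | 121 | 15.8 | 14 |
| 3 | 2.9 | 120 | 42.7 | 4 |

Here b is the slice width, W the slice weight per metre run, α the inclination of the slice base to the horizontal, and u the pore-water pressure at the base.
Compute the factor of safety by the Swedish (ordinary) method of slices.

FS = 1.58

Ordinary method of slices: FS = Σ[c'·Δl_i + (W_i cosα_i − u_i·Δl_i)·tanφ'] / Σ W_i sinα_i, with Δl_i = b_i / cosα_i.
Slice 1: Δl = 1.2/cos0.8° = 1.200 m; N'_1 = 41·cos0.8° − 12·1.200 = 26.6; c'Δl = 11.04; W sinα = 0.6
Slice 2: Δl = 1.8/cos15.8° = 1.871 m; N'_2 = 121·cos15.8° − 14·1.871 = 90.2; c'Δl = 17.21; W sinα = 32.9
Slice 3: Δl = 2.9/cos42.7° = 3.946 m; N'_3 = 120·cos42.7° − 4·3.946 = 72.4; c'Δl = 36.30; W sinα = 81.4
Σc'Δl = 64.6 kN/m; ΣN' = 189.2 kN/m; ΣW sinα = 114.9 kN/m
Resisting = 64.6 + 189.2·tan31.8° = 64.6 + 117.3 = 181.9 kN/m
FS = 181.9 / 114.9 = 1.583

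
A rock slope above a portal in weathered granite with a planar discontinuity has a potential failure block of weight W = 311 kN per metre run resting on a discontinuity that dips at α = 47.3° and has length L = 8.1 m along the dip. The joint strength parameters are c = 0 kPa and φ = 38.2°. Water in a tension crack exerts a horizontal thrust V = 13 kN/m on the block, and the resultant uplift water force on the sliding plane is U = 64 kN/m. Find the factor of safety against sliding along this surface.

Resolving the block weight along and normal to the plane and applying the Mohr–Coulomb strength on the joint:
N' = W cosα − U − V sinα = 311·cos47.3° − 64 − 13·sin47.3° = 137.4 kN/m
Driving force T = W sinα + V cosα = 311·sin47.3° + 13·cos47.3° = 237.4 kN/m
Resisting force R = c·L + N'·tanφ = 0·8.1 + 137.4·tan38.2° = 0.0 + 108.1 = 108.1 kN/m
FS = R / T = 108.1 / 237.4 = 0.455

FS = 0.46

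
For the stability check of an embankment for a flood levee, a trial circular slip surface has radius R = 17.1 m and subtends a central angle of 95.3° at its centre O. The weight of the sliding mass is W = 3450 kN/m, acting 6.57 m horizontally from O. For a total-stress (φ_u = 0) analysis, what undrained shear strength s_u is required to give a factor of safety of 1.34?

FS = s_u·L_a·R / (W·d), so s_u = FS·W·d / (L_a·R).
Arc length L_a = R·θ = 17.1·(95.3°·π/180) = 17.1·1.6633 = 28.44 m
s_u = 1.34·3450·6.57 / (28.44·17.1) = 30373.1 / 486.37 = 62.45 kPa

s_u = 62.4 kPa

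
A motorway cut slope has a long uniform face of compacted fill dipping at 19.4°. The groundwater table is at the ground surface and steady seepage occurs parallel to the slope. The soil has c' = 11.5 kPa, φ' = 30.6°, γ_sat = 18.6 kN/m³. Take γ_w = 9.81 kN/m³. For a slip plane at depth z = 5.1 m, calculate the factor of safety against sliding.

With seepage parallel to the slope and the water table at the surface, the effective normal stress on the slip plane uses the buoyant unit weight γ' = γ_sat − γ_w while the driving shear stress uses γ_sat:
FS = [c' + γ' z cos²β tanφ'] / [γ_sat z sinβ cosβ]
γ' = 18.6 − 9.81 = 8.79 kN/m³
Numerator = 11.5 + 8.79·5.1·cos²19.4°·tan30.6° = 11.5 + 8.79·5.1·0.8897·0.5914 = 35.087 kPa
Denominator = 18.6·5.1·sin19.4°·cos19.4° = 18.6·5.1·0.3322·0.9432 = 29.720 kPa
FS = 35.087 / 29.720 = 1.181

FS = 1.18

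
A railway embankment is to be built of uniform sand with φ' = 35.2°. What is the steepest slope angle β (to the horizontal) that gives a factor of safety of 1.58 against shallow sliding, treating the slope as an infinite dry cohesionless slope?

For an infinite dry cohesionless slope FS = tanφ'/tanβ, so tanβ = tanφ' / FS.
tanβ = tan35.2° / 1.58 = 0.7054 / 1.58 = 0.4465
β = arctan(0.4465) = 24.06°

β = 24.1°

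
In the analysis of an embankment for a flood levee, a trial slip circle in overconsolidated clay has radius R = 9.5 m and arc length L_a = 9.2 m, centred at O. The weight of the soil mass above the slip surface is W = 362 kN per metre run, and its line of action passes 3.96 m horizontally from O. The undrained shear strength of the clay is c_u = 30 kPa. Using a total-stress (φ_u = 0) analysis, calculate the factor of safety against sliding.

FS = 1.83

Taking moments about the centre O, the resisting moment is provided by the undrained shear strength acting along the arc:
M_R = c_u·L_a·R = 30·9.20·9.5 = 2622.0 kN·m/m
M_D = W·d = 362·3.96 = 1433.5 kN·m/m
FS = M_R / M_D = 2622.0 / 1433.5 = 1.829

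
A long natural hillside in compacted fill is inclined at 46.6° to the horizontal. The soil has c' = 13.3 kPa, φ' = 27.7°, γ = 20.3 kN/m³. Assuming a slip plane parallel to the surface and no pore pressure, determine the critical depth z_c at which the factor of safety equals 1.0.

Setting FS = 1.00 in FS = [c' + γz cos²β tanφ'] / [γz sinβ cosβ] and solving for z:
z = c' / [γ cosβ (FS·sinβ − cosβ·tanφ')]
  = 13.3 / [20.3·cos46.6°·(1.00·sin46.6° − cos46.6°·tan27.7°)]
  = 13.3 / [20.3·0.6871·(1.00·0.7266 − 0.6871·0.5250)]
  = 13.3 / 5.1028 = 2.606 m

z_c = 2.61 m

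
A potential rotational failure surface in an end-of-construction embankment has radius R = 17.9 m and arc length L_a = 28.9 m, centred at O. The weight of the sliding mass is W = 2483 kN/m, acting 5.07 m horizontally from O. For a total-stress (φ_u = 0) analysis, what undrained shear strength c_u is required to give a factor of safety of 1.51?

c_u = 36.7 kPa

FS = c_u·L_a·R / (W·d), so c_u = FS·W·d / (L_a·R).
c_u = 1.51·2483·5.07 / (28.90·17.9) = 19009.1 / 517.31 = 36.75 kPa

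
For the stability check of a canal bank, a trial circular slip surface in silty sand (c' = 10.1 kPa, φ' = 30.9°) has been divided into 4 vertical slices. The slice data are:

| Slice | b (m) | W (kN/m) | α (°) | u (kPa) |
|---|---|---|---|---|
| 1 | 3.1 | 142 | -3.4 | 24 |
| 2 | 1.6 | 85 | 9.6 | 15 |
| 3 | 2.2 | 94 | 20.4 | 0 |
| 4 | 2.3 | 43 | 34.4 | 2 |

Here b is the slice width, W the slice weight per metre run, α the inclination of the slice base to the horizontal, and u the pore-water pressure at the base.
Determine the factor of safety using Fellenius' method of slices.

FS = 3.92

Ordinary method of slices: FS = Σ[c'·Δl_i + (W_i cosα_i − u_i·Δl_i)·tanφ'] / Σ W_i sinα_i, with Δl_i = b_i / cosα_i.
Slice 1: Δl = 3.1/cos(-3.4°) = 3.105 m; N'_1 = 142·cos(-3.4°) − 24·3.105 = 67.2; c'Δl = 31.37; W sinα = -8.4
Slice 2: Δl = 1.6/cos9.6° = 1.623 m; N'_2 = 85·cos9.6° − 15·1.623 = 59.5; c'Δl = 16.39; W sinα = 14.2
Slice 3: Δl = 2.2/cos20.4° = 2.347 m; N'_3 = 94·cos20.4° − 0·2.347 = 88.1; c'Δl = 23.71; W sinα = 32.8
Slice 4: Δl = 2.3/cos34.4° = 2.787 m; N'_4 = 43·cos34.4° − 2·2.787 = 29.9; c'Δl = 28.15; W sinα = 24.3
Σc'Δl = 99.6 kN/m; ΣN' = 244.7 kN/m; ΣW sinα = 62.8 kN/m
Resisting = 99.6 + 244.7·tan30.9° = 99.6 + 146.4 = 246.1 kN/m
FS = 246.1 / 62.8 = 3.917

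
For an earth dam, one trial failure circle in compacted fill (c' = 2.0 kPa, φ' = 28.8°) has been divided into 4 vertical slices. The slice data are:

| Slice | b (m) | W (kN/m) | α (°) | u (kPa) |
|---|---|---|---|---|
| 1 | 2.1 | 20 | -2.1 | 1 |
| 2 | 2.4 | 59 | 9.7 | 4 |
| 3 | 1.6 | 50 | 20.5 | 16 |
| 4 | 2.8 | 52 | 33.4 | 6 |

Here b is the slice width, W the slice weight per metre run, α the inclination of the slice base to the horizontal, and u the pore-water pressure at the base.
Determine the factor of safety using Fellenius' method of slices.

FS = 1.43

Ordinary method of slices: FS = Σ[c'·Δl_i + (W_i cosα_i − u_i·Δl_i)·tanφ'] / Σ W_i sinα_i, with Δl_i = b_i / cosα_i.
Slice 1: Δl = 2.1/cos(-2.1°) = 2.101 m; N'_1 = 20·cos(-2.1°) − 1·2.101 = 17.9; c'Δl = 4.20; W sinα = -0.7
Slice 2: Δl = 2.4/cos9.7° = 2.435 m; N'_2 = 59·cos9.7° − 4·2.435 = 48.4; c'Δl = 4.87; W sinα = 9.9
Slice 3: Δl = 1.6/cos20.5° = 1.708 m; N'_3 = 50·cos20.5° − 16·1.708 = 19.5; c'Δl = 3.42; W sinα = 17.5
Slice 4: Δl = 2.8/cos33.4° = 3.354 m; N'_4 = 52·cos33.4° − 6·3.354 = 23.3; c'Δl = 6.71; W sinα = 28.6
Σc'Δl = 19.2 kN/m; ΣN' = 109.1 kN/m; ΣW sinα = 55.3 kN/m
Resisting = 19.2 + 109.1·tan28.8° = 19.2 + 60.0 = 79.2 kN/m
FS = 79.2 / 55.3 = 1.431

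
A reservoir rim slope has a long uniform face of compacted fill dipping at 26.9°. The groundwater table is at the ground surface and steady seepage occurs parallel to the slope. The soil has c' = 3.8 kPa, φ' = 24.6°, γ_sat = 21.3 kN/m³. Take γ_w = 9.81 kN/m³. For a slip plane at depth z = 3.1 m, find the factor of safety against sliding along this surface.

FS = 0.63

With seepage parallel to the slope and the water table at the surface, the effective normal stress on the slip plane uses the buoyant unit weight γ' = γ_sat − γ_w while the driving shear stress uses γ_sat:
FS = [c' + γ' z cos²β tanφ'] / [γ_sat z sinβ cosβ]
γ' = 21.3 − 9.81 = 11.49 kN/m³
Numerator = 3.8 + 11.49·3.1·cos²26.9°·tan24.6° = 3.8 + 11.49·3.1·0.7953·0.4578 = 16.770 kPa
Denominator = 21.3·3.1·sin26.9°·cos26.9° = 21.3·3.1·0.4524·0.8918 = 26.642 kPa
FS = 16.770 / 26.642 = 0.629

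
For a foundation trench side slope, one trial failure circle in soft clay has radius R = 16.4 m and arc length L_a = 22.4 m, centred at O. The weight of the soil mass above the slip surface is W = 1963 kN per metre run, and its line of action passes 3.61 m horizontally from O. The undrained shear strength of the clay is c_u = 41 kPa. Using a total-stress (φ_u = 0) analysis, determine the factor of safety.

Taking moments about the centre O, the resisting moment is provided by the undrained shear strength acting along the arc:
M_R = c_u·L_a·R = 41·22.40·16.4 = 15061.8 kN·m/m
M_D = W·d = 1963·3.61 = 7086.4 kN·m/m
FS = M_R / M_D = 15061.8 / 7086.4 = 2.125

FS = 2.13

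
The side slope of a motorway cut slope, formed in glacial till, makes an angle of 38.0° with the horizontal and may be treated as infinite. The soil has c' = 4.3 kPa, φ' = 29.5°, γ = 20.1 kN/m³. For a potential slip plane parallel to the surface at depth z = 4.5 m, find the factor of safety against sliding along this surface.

For an infinite slope with a slip plane parallel to the surface (no pore pressure): FS = [c' + γz cos²β tanφ'] / [γz sinβ cosβ].
γz = 20.1·4.5 = 90.45 kN/m²
Numerator = 4.3 + 90.45·cos²38.0°·tan29.5° = 4.3 + 90.45·0.6210·0.5658 = 36.077 kPa
Denominator = 90.45·sin38.0°·cos38.0° = 90.45·0.6157·0.7880 = 43.882 kPa
FS = 36.077 / 43.882 = 0.822

FS = 0.82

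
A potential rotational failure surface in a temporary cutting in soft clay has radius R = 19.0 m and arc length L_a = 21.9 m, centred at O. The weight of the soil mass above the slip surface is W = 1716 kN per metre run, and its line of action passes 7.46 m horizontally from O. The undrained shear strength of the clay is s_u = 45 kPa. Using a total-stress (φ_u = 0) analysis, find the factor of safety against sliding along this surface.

FS = 1.46

Taking moments about the centre O, the resisting moment is provided by the undrained shear strength acting along the arc:
M_R = s_u·L_a·R = 45·21.90·19.0 = 18724.5 kN·m/m
M_D = W·d = 1716·7.46 = 12801.4 kN·m/m
FS = M_R / M_D = 18724.5 / 12801.4 = 1.463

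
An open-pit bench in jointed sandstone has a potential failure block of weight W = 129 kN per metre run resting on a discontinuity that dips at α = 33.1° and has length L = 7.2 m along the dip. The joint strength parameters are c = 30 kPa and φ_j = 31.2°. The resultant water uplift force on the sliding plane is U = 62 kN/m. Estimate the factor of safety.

Resolving the block weight along and normal to the plane and applying the Mohr–Coulomb strength on the joint:
N' = W cosα − U = 129·cos33.1° − 62 = 46.1 kN/m
Driving force T = W sinα = 129·sin33.1° = 70.4 kN/m
Resisting force R = c·L + N'·tanφ_j = 30·7.2 + 46.1·tan31.2° = 216.0 + 27.9 = 243.9 kN/m
FS = R / T = 243.9 / 70.4 = 3.462

FS = 3.46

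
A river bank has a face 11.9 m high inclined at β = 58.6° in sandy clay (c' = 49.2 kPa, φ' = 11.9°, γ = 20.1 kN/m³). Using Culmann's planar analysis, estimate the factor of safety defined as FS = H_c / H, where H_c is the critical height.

H_c = (4c'/γ) · sinβ cosφ' / [1 − cos(β − φ')]
    = (4·49.2/20.1) · sin58.6°·cos11.9° / [1 − cos46.7°]
    = 9.791 · 0.8352 / 0.3142 = 26.03 m
FS = H_c / H = 26.03 / 11.9 = 2.187

FS = 2.19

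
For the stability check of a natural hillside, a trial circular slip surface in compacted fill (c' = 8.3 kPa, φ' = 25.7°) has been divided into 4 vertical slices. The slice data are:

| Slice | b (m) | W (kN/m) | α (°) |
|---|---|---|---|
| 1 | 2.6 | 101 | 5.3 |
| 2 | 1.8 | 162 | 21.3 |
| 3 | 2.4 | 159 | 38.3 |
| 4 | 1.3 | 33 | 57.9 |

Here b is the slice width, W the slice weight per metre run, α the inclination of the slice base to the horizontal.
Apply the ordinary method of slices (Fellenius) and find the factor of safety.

Ordinary method of slices: FS = Σ[c'·Δl_i + (W_i cosα_i)·tanφ'] / Σ W_i sinα_i, with Δl_i = b_i / cosα_i.
Slice 1: Δl = 2.6/cos5.3° = 2.611 m; N'_1 = 101·cos5.3° = 100.6; c'Δl = 21.67; W sinα = 9.3
Slice 2: Δl = 1.8/cos21.3° = 1.932 m; N'_2 = 162·cos21.3° = 150.9; c'Δl = 16.04; W sinα = 58.8
Slice 3: Δl = 2.4/cos38.3° = 3.058 m; N'_3 = 159·cos38.3° = 124.8; c'Δl = 25.38; W sinα = 98.5
Slice 4: Δl = 1.3/cos57.9° = 2.446 m; N'_4 = 33·cos57.9° = 17.5; c'Δl = 20.30; W sinα = 28.0
Σc'Δl = 83.4 kN/m; ΣN' = 393.8 kN/m; ΣW sinα = 194.7 kN/m
Resisting = 83.4 + 393.8·tan25.7° = 83.4 + 189.5 = 272.9 kN/m
FS = 272.9 / 194.7 = 1.402

FS = 1.40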